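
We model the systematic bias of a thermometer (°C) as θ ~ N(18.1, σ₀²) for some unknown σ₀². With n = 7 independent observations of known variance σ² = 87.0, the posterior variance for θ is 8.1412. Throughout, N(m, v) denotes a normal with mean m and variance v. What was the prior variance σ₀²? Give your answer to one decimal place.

Posterior precision equals prior precision plus data precision: 1/σ_n² = 1/σ₀² + n/σ².
So 1/σ₀² = 1/8.1412 − 7/87.0 = 0.122832 − 0.080460 = 0.042372.
Hence σ₀² = 1/0.042372 ≈ 23.6.

σ₀² = 23.6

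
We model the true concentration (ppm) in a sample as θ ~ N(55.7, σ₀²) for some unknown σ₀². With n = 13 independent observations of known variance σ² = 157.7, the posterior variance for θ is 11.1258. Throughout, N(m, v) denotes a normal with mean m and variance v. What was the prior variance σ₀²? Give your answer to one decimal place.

σ₀² = 134.3

Posterior precision equals prior precision plus data precision: 1/σ_n² = 1/σ₀² + n/σ².
So 1/σ₀² = 1/11.1258 − 13/157.7 = 0.089881 − 0.082435 = 0.007446.
Hence σ₀² = 1/0.007446 ≈ 134.3.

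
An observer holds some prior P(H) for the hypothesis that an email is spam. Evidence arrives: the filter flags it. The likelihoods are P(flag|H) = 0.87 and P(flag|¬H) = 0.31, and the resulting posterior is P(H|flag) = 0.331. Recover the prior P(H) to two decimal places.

In odds form, posterior odds = prior odds × likelihood ratio, so prior odds = posterior odds ÷ LR.
Posterior odds = 0.331/(1−0.331) = 0.4948. LR = 0.87/0.31 = 2.8065.
Prior odds = 0.4948/2.8065 = 0.1763, so P(H) = 0.1763/(1+0.1763) ≈ 0.15.

P(H) = 0.15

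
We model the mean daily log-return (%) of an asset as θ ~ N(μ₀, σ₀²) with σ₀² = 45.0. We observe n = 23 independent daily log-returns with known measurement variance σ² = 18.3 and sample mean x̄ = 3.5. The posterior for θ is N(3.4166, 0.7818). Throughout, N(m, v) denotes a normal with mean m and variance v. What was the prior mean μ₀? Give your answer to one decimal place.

The posterior mean is a precision-weighted average: μ_n = (τ₀μ₀ + τ_data·x̄)/(τ₀+τ_data), with τ₀=1/σ₀² and τ_data=n/σ².
Here τ₀ = 1/45.0 = 0.022222 and τ_data = 23/18.3 = 1.256831, so τ_n = 1.279053.
Rearranging for μ₀: μ₀ = (μ_n·τ_n − τ_data·x̄)/τ₀ = (3.4166·1.279053 − 1.256831·3.5) / 0.022222 = -0.028896/0.022222 ≈ -1.3.

μ₀ = -1.3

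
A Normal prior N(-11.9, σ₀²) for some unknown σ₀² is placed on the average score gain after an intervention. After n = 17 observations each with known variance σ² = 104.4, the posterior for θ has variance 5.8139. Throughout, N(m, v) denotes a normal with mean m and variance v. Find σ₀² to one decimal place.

σ₀² = 109.1

For the Normal–Normal model with known σ², precisions add: τ_n = τ₀ + n/σ².
So 1/σ₀² = 1/5.8139 − 17/104.4 = 0.172002 − 0.162835 = 0.009167.
Hence σ₀² = 1/0.009167 ≈ 109.1.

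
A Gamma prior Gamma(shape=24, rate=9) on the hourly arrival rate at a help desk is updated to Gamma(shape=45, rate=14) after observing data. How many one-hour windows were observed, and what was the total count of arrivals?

Gamma–Poisson conjugacy: posterior shape = α + Σxᵢ, posterior rate = β + n.
Matching: Σxᵢ = 45 − 24 = 21 and n = 14 − 9 = 5.

n = 5 one-hour windows with total 21 arrivals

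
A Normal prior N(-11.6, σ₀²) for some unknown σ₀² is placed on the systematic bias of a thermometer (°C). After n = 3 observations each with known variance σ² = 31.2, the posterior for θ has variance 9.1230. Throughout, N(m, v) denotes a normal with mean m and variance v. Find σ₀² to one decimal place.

Posterior precision equals prior precision plus data precision: 1/σ_n² = 1/σ₀² + n/σ².
So 1/σ₀² = 1/9.1230 − 3/31.2 = 0.109613 − 0.096154 = 0.013459.
Hence σ₀² = 1/0.013459 ≈ 74.3.

σ₀² = 74.3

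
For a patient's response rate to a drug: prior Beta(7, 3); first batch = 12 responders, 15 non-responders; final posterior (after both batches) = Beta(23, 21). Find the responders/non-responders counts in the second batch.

4 responders and 3 non-responders

Sequential conjugate updates are equivalent to a single update on the pooled data, so total successes = posterior α − prior α and total failures = posterior β − prior β.
Total across both batches: 23−7=16 responders, 21−3=18 non-responders.
Subtract the first batch: 16−12=4 responders and 18−15=3 non-responders.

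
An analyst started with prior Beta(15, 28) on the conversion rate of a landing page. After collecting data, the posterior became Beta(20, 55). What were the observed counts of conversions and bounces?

Beta is conjugate to the binomial likelihood: posterior = Beta(a+s, b+f).
So s = 20 − 15 = 5 and f = 55 − 28 = 27.

5 conversions and 27 bounces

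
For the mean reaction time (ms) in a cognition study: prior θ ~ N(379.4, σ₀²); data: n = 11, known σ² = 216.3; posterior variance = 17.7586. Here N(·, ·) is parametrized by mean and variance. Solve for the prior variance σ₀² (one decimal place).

σ₀² = 183.3

Posterior precision equals prior precision plus data precision: 1/σ_n² = 1/σ₀² + n/σ².
So 1/σ₀² = 1/17.7586 − 11/216.3 = 0.056311 − 0.050855 = 0.005456.
Hence σ₀² = 1/0.005456 ≈ 183.3.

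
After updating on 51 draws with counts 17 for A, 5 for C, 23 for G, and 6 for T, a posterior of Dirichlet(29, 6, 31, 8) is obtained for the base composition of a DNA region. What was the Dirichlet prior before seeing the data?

Dirichlet(12, 1, 8, 2)

For a Dirichlet(α) prior with multinomial counts c, the posterior is Dirichlet(α + c) componentwise.
Subtract each count from the matching posterior parameter: 29−17=12, 6−5=1, 31−23=8, 8−6=2.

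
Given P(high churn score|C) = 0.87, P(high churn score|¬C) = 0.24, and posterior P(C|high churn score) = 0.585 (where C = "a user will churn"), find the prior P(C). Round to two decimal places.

P(C) = 0.28

Bayes' rule in odds form gives O(C|E) = O(C)·[P(E|C)/P(E|¬C)], hence O(C) = O(C|E)/LR.
Posterior odds = 0.585/(1−0.585) = 1.4096. LR = 0.87/0.24 = 3.6250.
Prior odds = 1.4096/3.6250 = 0.3889, so P(C) = 0.3889/(1+0.3889) ≈ 0.28.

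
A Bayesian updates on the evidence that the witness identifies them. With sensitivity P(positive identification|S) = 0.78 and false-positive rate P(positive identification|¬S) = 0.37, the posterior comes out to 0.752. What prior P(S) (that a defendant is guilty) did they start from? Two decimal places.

P(S) = 0.59

In odds form, posterior odds = prior odds × likelihood ratio, so prior odds = posterior odds ÷ LR.
Posterior odds = 0.752/(1−0.752) = 3.0323. LR = 0.78/0.37 = 2.1081.
Prior odds = 3.0323/2.1081 = 1.4384, so P(S) = 1.4384/(1+1.4384) ≈ 0.59.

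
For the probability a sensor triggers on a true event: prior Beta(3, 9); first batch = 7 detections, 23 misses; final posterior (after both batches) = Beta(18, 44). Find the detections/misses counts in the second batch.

8 detections and 12 misses

Sequential conjugate updates are equivalent to a single update on the pooled data, so total successes = posterior α − prior α and total failures = posterior β − prior β.
Total across both batches: 18−3=15 detections, 44−9=35 misses.
Subtract the first batch: 15−7=8 detections and 35−23=12 misses.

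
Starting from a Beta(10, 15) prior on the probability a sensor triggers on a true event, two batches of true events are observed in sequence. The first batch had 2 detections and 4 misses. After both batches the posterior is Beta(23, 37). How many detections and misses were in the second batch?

11 detections and 18 misses

Sequential conjugate updates are equivalent to a single update on the pooled data, so total successes = posterior α − prior α and total failures = posterior β − prior β.
Total across both batches: 23−10=13 detections, 37−15=22 misses.
Subtract the first batch: 13−2=11 detections and 22−4=18 misses.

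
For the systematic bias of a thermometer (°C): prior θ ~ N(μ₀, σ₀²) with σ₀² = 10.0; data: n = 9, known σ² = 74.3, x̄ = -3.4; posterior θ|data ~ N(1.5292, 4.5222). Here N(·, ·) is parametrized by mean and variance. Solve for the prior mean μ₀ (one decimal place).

μ₀ = 7.5

The posterior mean is a precision-weighted average: μ_n = (τ₀μ₀ + τ_data·x̄)/(τ₀+τ_data), with τ₀=1/σ₀² and τ_data=n/σ².
Here τ₀ = 1/10.0 = 0.100000 and τ_data = 9/74.3 = 0.121131, so τ_n = 0.221131.
Rearranging for μ₀: μ₀ = (μ_n·τ_n − τ_data·x̄)/τ₀ = (1.5292·0.221131 − 0.121131·-3.4) / 0.100000 = 0.749999/0.100000 ≈ 7.5.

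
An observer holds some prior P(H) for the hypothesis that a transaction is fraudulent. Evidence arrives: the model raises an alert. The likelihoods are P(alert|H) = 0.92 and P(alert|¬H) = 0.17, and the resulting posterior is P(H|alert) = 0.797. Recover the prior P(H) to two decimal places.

P(H) = 0.42

In odds form, posterior odds = prior odds × likelihood ratio, so prior odds = posterior odds ÷ LR.
Posterior odds = 0.797/(1−0.797) = 3.9261. LR = 0.92/0.17 = 5.4118.
Prior odds = 3.9261/5.4118 = 0.7255, so P(H) = 0.7255/(1+0.7255) ≈ 0.42.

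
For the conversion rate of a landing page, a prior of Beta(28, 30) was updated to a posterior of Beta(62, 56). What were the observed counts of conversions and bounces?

Under Beta–binomial conjugacy the posterior parameters are (a+s, b+f).
Match parameters: s=62−28=34, f=56−30=26.

34 conversions and 26 bounces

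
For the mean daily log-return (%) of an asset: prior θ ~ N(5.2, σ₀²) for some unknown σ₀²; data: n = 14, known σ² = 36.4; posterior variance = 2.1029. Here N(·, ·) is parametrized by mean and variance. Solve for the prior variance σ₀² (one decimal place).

σ₀² = 11.0

Posterior precision equals prior precision plus data precision: 1/σ_n² = 1/σ₀² + n/σ².
So 1/σ₀² = 1/2.1029 − 14/36.4 = 0.475534 − 0.384615 = 0.090919.
Hence σ₀² = 1/0.090919 ≈ 11.0.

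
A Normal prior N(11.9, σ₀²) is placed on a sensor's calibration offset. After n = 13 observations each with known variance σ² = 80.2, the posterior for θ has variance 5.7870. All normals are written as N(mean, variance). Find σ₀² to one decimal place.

Posterior precision equals prior precision plus data precision: 1/σ_n² = 1/σ₀² + n/σ².
So 1/σ₀² = 1/5.7870 − 13/80.2 = 0.172801 − 0.162095 = 0.010706.
Hence σ₀² = 1/0.010706 ≈ 93.4.

σ₀² = 93.4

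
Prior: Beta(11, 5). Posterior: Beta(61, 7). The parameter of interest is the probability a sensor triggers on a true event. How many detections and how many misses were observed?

A Beta(a, b) prior with s successes and f failures in binomial data gives a Beta(a+s, b+f) posterior.
Match parameters: s=61−11=50, f=7−5=2.

50 detections and 2 misses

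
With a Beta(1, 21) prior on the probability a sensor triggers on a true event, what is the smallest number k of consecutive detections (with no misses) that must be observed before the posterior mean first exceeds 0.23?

k = 6

After k detections and 0 misses the posterior is Beta(1+k, 21), with mean (1+k)/(1+21+k).
Set (1+k)/(22+k) > 0.23 and solve: k > (0.23·22 − 1)/(1 − 0.23) = 5.273.
The smallest integer exceeding 5.273 is 6.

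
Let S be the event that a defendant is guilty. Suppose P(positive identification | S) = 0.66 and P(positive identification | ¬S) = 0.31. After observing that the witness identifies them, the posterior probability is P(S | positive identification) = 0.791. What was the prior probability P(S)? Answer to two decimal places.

P(S) = 0.64

Bayes' rule in odds form gives O(S|E) = O(S)·[P(E|S)/P(E|¬S)], hence O(S) = O(S|E)/LR.
Posterior odds = 0.791/(1−0.791) = 3.7847. LR = 0.66/0.31 = 2.1290.
Prior odds = 3.7847/2.1290 = 1.7777, so P(S) = 1.7777/(1+1.7777) ≈ 0.64.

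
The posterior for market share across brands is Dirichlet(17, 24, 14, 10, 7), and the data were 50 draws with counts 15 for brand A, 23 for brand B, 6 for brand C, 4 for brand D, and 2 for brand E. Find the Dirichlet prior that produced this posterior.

Dirichlet(2, 1, 8, 6, 5)

For a Dirichlet(α) prior with multinomial counts c, the posterior is Dirichlet(α + c) componentwise.
Subtract each count from the matching posterior parameter: 17−15=2, 24−23=1, 14−6=8, 10−4=6, 7−2=5.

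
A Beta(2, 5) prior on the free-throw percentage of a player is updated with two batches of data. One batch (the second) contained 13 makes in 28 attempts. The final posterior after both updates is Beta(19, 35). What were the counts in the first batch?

Sequential conjugate updates are equivalent to a single update on the pooled data, so total successes = posterior α − prior α and total failures = posterior β − prior β.
Total across both batches: 19−2=17 makes, 35−5=30 misses.
Subtract the second batch: 17−13=4 makes and 30−15=15 misses.

4 makes and 15 misses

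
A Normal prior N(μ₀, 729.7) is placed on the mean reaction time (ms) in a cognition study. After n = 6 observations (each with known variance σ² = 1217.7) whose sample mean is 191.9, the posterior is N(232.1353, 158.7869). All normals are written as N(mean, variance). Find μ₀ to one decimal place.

μ₀ = 376.8

The posterior mean is a precision-weighted average: μ_n = (τ₀μ₀ + τ_data·x̄)/(τ₀+τ_data), with τ₀=1/σ₀² and τ_data=n/σ².
Here τ₀ = 1/729.7 = 0.001370 and τ_data = 6/1217.7 = 0.004927, so τ_n = 0.006297.
Rearranging for μ₀: μ₀ = (μ_n·τ_n − τ_data·x̄)/τ₀ = (232.1353·0.006297 − 0.004927·191.9) / 0.001370 = 0.516265/0.001370 ≈ 376.8.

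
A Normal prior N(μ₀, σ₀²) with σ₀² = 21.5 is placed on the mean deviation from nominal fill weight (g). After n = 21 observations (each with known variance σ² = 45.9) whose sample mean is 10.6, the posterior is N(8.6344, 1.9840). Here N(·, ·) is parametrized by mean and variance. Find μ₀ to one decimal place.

With known observation variance, the Normal–Normal posterior has precision τ_n = τ₀ + n/σ² and mean μ_n = (τ₀μ₀ + (n/σ²)x̄)/τ_n.
Here τ₀ = 1/21.5 = 0.046512 and τ_data = 21/45.9 = 0.457516, so τ_n = 0.504028.
Rearranging for μ₀: μ₀ = (μ_n·τ_n − τ_data·x̄)/τ₀ = (8.6344·0.504028 − 0.457516·10.6) / 0.046512 = -0.497690/0.046512 ≈ -10.7.

μ₀ = -10.7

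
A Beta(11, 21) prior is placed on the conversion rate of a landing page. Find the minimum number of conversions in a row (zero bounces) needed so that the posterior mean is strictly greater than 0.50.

After k conversions and 0 bounces the posterior is Beta(11+k, 21), with mean (11+k)/(11+21+k).
Set (11+k)/(32+k) > 0.50 and solve: k > (0.50·32 − 11)/(1 − 0.50) = 10.000.
The smallest integer exceeding 10.000 is 11, and checking k=11: (22)/(43) = 0.5116 > 0.50.

k = 11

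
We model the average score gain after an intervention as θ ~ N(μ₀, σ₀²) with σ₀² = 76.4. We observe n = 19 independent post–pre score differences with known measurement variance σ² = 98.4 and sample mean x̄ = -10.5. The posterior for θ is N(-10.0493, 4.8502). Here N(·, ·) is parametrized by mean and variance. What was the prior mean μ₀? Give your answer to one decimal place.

With known observation variance, the Normal–Normal posterior has precision τ_n = τ₀ + n/σ² and mean μ_n = (τ₀μ₀ + (n/σ²)x̄)/τ_n.
Here τ₀ = 1/76.4 = 0.013089 and τ_data = 19/98.4 = 0.193089, so τ_n = 0.206178.
Rearranging for μ₀: μ₀ = (μ_n·τ_n − τ_data·x̄)/τ₀ = (-10.0493·0.206178 − 0.193089·-10.5) / 0.013089 = -0.044510/0.013089 ≈ -3.4.

μ₀ = -3.4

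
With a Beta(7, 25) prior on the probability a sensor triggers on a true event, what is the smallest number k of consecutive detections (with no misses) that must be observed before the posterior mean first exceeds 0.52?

k = 21

After k detections and 0 misses the posterior is Beta(7+k, 25), with mean (7+k)/(7+25+k).
Set (7+k)/(32+k) > 0.52 and solve: k > (0.52·32 − 7)/(1 − 0.52) = 20.083.
The smallest integer exceeding 20.083 is 21.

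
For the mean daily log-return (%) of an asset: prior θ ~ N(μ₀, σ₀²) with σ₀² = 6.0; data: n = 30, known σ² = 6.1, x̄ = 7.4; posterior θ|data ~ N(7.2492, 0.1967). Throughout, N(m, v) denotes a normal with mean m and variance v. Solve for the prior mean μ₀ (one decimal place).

μ₀ = 2.8

With known observation variance, the Normal–Normal posterior has precision τ_n = τ₀ + n/σ² and mean μ_n = (τ₀μ₀ + (n/σ²)x̄)/τ_n.
Here τ₀ = 1/6.0 = 0.166667 and τ_data = 30/6.1 = 4.918033, so τ_n = 5.084700.
Rearranging for μ₀: μ₀ = (μ_n·τ_n − τ_data·x̄)/τ₀ = (7.2492·5.084700 − 4.918033·7.4) / 0.166667 = 0.466563/0.166667 ≈ 2.8.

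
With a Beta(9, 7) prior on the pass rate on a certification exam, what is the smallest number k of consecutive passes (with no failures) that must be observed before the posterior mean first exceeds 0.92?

After k passes and 0 failures the posterior is Beta(9+k, 7), with mean (9+k)/(9+7+k).
Set (9+k)/(16+k) > 0.92 and solve: k > (0.92·16 − 9)/(1 − 0.92) = 71.500.
The smallest integer exceeding 71.500 is 72, and checking k=72: (81)/(88) = 0.9205 > 0.92.

k = 72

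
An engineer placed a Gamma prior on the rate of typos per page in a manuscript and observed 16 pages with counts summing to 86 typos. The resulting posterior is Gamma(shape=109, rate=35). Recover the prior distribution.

A Gamma(α, β) prior (rate parametrization) on a Poisson rate with n observations summing to S gives posterior Gamma(α+S, β+n).
So α = 109 − 86 = 23 and β = 35 − 16 = 19.

Gamma(shape=23, rate=19)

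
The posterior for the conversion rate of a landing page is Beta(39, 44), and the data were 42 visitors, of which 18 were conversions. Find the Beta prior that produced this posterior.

Beta(21, 20)

Beta is conjugate to the binomial likelihood: posterior = Beta(α+s, β+f).
So α = 39 − 18 = 21 and β = 44 − 24 = 20.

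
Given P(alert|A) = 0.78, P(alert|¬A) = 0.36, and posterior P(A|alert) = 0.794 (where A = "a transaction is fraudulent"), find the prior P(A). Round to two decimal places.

P(A) = 0.64

Bayes' rule in odds form gives O(A|E) = O(A)·[P(E|A)/P(E|¬A)], hence O(A) = O(A|E)/LR.
Posterior odds = 0.794/(1−0.794) = 3.8544. LR = 0.78/0.36 = 2.1667.
Prior odds = 3.8544/2.1667 = 1.7789, so P(A) = 1.7789/(1+1.7789) ≈ 0.64.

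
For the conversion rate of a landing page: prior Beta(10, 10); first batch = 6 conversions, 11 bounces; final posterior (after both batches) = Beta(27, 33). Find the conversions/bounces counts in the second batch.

Because Beta–binomial updating is additive in the counts, the combined data contributed (α_post−α_prior, β_post−β_prior) successes and failures.
Total across both batches: 27−10=17 conversions, 33−10=23 bounces.
Subtract the first batch: 17−6=11 conversions and 23−11=12 bounces.

11 conversions and 12 bounces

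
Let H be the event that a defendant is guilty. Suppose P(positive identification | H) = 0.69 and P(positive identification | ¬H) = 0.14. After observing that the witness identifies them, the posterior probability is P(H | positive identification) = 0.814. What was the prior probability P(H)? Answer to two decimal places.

P(H) = 0.47

Bayes' rule in odds form gives O(H|E) = O(H)·[P(E|H)/P(E|¬H)], hence O(H) = O(H|E)/LR.
Posterior odds = 0.814/(1−0.814) = 4.3763. LR = 0.69/0.14 = 4.9286.
Prior odds = 4.3763/4.9286 = 0.8879, so P(H) = 0.8879/(1+0.8879) ≈ 0.47.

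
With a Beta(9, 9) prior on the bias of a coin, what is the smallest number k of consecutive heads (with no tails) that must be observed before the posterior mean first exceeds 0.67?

After k heads and 0 tails the posterior is Beta(9+k, 9), with mean (9+k)/(9+9+k).
Set (9+k)/(18+k) > 0.67 and solve: k > (0.67·18 − 9)/(1 − 0.67) = 9.273.
The smallest integer exceeding 9.273 is 10, and checking k=10: (19)/(28) = 0.6786 > 0.67.

k = 10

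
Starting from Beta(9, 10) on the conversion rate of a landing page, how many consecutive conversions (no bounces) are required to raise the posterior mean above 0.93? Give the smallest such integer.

k = 124

After k conversions and 0 bounces the posterior is Beta(9+k, 10), with mean (9+k)/(9+10+k).
Set (9+k)/(19+k) > 0.93 and solve: k > (0.93·19 − 9)/(1 − 0.93) = 123.857.
The smallest integer exceeding 123.857 is 124, and checking k=124: (133)/(143) = 0.9301 > 0.93.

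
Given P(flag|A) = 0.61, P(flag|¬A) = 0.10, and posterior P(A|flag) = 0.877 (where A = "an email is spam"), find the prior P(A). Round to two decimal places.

In odds form, posterior odds = prior odds × likelihood ratio, so prior odds = posterior odds ÷ LR.
Posterior odds = 0.877/(1−0.877) = 7.1301. LR = 0.61/0.10 = 6.1000.
Prior odds = 7.1301/6.1000 = 1.1689, so P(A) = 1.1689/(1+1.1689) ≈ 0.54.

P(A) = 0.54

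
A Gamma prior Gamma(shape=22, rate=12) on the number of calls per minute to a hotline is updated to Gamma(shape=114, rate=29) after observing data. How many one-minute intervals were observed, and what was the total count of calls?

Gamma–Poisson conjugacy: posterior shape = α + Σxᵢ, posterior rate = β + n.
Matching: Σxᵢ = 114 − 22 = 92 and n = 29 − 12 = 17.

n = 17 one-minute intervals with total 92 calls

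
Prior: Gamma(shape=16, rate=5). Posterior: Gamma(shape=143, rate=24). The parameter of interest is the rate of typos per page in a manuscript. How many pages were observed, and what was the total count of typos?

n = 19 pages with total 127 typos

A Gamma(α, β) prior (rate parametrization) on a Poisson rate with n observations summing to S gives posterior Gamma(α+S, β+n).
Matching: Σxᵢ = 143 − 16 = 127 and n = 24 − 5 = 19.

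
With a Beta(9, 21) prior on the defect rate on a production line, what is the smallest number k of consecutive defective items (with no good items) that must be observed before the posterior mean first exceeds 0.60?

k = 23

After k defective items and 0 good items the posterior is Beta(9+k, 21), with mean (9+k)/(9+21+k).
Set (9+k)/(30+k) > 0.60 and solve: k > (0.60·30 − 9)/(1 − 0.60) = 22.500.
The smallest integer exceeding 22.500 is 23, and checking k=23: (32)/(53) = 0.6038 > 0.60.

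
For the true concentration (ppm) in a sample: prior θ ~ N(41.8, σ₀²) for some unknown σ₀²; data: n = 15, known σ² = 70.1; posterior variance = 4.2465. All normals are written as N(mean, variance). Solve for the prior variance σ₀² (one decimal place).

Posterior precision equals prior precision plus data precision: 1/σ_n² = 1/σ₀² + n/σ².
So 1/σ₀² = 1/4.2465 − 15/70.1 = 0.235488 − 0.213980 = 0.021508.
Hence σ₀² = 1/0.021508 ≈ 46.5.

σ₀² = 46.5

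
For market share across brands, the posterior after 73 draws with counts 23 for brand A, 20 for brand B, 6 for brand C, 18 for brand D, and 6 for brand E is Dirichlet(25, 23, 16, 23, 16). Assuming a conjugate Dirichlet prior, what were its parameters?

Dirichlet(2, 3, 10, 5, 10)

For a Dirichlet(α) prior with multinomial counts c, the posterior is Dirichlet(α + c) componentwise.
Subtract each count from the matching posterior parameter: 25−23=2, 23−20=3, 16−6=10, 23−18=5, 16−6=10.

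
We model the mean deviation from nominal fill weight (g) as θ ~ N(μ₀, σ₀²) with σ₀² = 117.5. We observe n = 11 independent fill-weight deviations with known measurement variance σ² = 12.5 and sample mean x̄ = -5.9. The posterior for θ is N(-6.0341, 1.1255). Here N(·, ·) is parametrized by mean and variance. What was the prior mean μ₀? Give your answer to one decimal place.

The posterior mean is a precision-weighted average: μ_n = (τ₀μ₀ + τ_data·x̄)/(τ₀+τ_data), with τ₀=1/σ₀² and τ_data=n/σ².
Here τ₀ = 1/117.5 = 0.008511 and τ_data = 11/12.5 = 0.880000, so τ_n = 0.888511.
Rearranging for μ₀: μ₀ = (μ_n·τ_n − τ_data·x̄)/τ₀ = (-6.0341·0.888511 − 0.880000·-5.9) / 0.008511 = -0.169364/0.008511 ≈ -19.9.

μ₀ = -19.9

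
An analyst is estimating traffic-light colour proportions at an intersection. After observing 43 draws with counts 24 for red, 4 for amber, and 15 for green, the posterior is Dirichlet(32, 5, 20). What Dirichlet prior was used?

Dirichlet(8, 1, 5)

For a Dirichlet(α) prior with multinomial counts c, the posterior is Dirichlet(α + c) componentwise.
Subtract each count from the matching posterior parameter: 32−24=8, 5−4=1, 20−15=5.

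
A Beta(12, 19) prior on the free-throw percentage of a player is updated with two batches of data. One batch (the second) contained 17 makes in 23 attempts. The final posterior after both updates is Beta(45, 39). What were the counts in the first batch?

Because Beta–binomial updating is additive in the counts, the combined data contributed (α_post−α_prior, β_post−β_prior) successes and failures.
Total across both batches: 45−12=33 makes, 39−19=20 misses.
Subtract the second batch: 33−17=16 makes and 20−6=14 misses.

16 makes and 14 misses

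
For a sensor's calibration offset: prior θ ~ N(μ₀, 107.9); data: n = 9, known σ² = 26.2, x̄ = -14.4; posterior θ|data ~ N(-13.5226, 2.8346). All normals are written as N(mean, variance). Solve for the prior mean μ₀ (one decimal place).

With known observation variance, the Normal–Normal posterior has precision τ_n = τ₀ + n/σ² and mean μ_n = (τ₀μ₀ + (n/σ²)x̄)/τ_n.
Here τ₀ = 1/107.9 = 0.009268 and τ_data = 9/26.2 = 0.343511, so τ_n = 0.352779.
Rearranging for μ₀: μ₀ = (μ_n·τ_n − τ_data·x̄)/τ₀ = (-13.5226·0.352779 − 0.343511·-14.4) / 0.009268 = 0.176069/0.009268 ≈ 19.0.

μ₀ = 19.0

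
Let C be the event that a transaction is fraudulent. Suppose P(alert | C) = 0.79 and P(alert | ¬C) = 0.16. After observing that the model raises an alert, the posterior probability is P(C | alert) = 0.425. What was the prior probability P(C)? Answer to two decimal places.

Bayes' rule in odds form gives O(C|E) = O(C)·[P(E|C)/P(E|¬C)], hence O(C) = O(C|E)/LR.
Posterior odds = 0.425/(1−0.425) = 0.7391. LR = 0.79/0.16 = 4.9375.
Prior odds = 0.7391/4.9375 = 0.1497, so P(C) = 0.1497/(1+0.1497) ≈ 0.13.

P(C) = 0.13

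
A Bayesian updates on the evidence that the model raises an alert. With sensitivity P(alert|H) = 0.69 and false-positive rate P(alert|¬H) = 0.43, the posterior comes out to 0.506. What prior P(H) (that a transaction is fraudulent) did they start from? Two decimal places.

P(H) = 0.39

In odds form, posterior odds = prior odds × likelihood ratio, so prior odds = posterior odds ÷ LR.
Posterior odds = 0.506/(1−0.506) = 1.0243. LR = 0.69/0.43 = 1.6047.
Prior odds = 1.0243/1.6047 = 0.6383, so P(H) = 0.6383/(1+0.6383) ≈ 0.39.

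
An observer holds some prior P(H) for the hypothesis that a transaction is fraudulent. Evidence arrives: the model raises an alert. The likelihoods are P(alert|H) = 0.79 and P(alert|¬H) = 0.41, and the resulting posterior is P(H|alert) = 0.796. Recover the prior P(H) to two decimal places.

P(H) = 0.67

Bayes' rule in odds form gives O(H|E) = O(H)·[P(E|H)/P(E|¬H)], hence O(H) = O(H|E)/LR.
Posterior odds = 0.796/(1−0.796) = 3.9020. LR = 0.79/0.41 = 1.9268.
Prior odds = 3.9020/1.9268 = 2.0251, so P(H) = 2.0251/(1+2.0251) ≈ 0.67.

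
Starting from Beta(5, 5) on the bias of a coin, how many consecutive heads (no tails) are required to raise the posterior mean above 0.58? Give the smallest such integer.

After k heads and 0 tails the posterior is Beta(5+k, 5), with mean (5+k)/(5+5+k).
Set (5+k)/(10+k) > 0.58 and solve: k > (0.58·10 − 5)/(1 − 0.58) = 1.905.
The smallest integer exceeding 1.905 is 2.

k = 2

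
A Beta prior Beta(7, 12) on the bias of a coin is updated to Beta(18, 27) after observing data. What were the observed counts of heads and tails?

11 heads and 15 tails

Under Beta–binomial conjugacy the posterior parameters are (a+s, b+f).
Match parameters: s=18−7=11, f=27−12=15.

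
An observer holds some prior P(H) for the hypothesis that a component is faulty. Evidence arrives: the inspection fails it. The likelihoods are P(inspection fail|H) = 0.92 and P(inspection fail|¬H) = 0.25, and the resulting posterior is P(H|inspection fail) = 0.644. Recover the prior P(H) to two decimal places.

In odds form, posterior odds = prior odds × likelihood ratio, so prior odds = posterior odds ÷ LR.
Posterior odds = 0.644/(1−0.644) = 1.8090. LR = 0.92/0.25 = 3.6800.
Prior odds = 1.8090/3.6800 = 0.4916, so P(H) = 0.4916/(1+0.4916) ≈ 0.33.

P(H) = 0.33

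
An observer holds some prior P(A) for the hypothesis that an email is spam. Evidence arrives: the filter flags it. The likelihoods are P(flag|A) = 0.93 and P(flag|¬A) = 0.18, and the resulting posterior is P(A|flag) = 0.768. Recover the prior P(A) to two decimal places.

In odds form, posterior odds = prior odds × likelihood ratio, so prior odds = posterior odds ÷ LR.
Posterior odds = 0.768/(1−0.768) = 3.3103. LR = 0.93/0.18 = 5.1667.
Prior odds = 3.3103/5.1667 = 0.6407, so P(A) = 0.6407/(1+0.6407) ≈ 0.39.

P(A) = 0.39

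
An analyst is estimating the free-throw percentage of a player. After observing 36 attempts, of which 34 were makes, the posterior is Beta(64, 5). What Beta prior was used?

Under Beta–binomial conjugacy the posterior parameters are (a+s, b+f).
So a = 64 − 34 = 30 and b = 5 − 2 = 3.

Beta(30, 3)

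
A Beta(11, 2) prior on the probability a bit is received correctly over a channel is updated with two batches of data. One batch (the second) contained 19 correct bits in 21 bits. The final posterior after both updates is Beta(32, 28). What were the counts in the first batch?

Because Beta–binomial updating is additive in the counts, the combined data contributed (α_post−α_prior, β_post−β_prior) successes and failures.
Total across both batches: 32−11=21 correct bits, 28−2=26 errors.
Subtract the second batch: 21−19=2 correct bits and 26−2=24 errors.

2 correct bits and 24 errors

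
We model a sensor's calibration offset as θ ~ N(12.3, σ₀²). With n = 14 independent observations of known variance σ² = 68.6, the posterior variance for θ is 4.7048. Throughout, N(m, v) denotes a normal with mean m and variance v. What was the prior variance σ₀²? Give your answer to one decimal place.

σ₀² = 118.1

Posterior precision equals prior precision plus data precision: 1/σ_n² = 1/σ₀² + n/σ².
So 1/σ₀² = 1/4.7048 − 14/68.6 = 0.212549 − 0.204082 = 0.008467.
Hence σ₀² = 1/0.008467 ≈ 118.1.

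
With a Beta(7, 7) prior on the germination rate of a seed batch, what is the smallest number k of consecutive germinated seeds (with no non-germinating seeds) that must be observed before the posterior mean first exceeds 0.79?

After k germinated seeds and 0 non-germinating seeds the posterior is Beta(7+k, 7), with mean (7+k)/(7+7+k).
Set (7+k)/(14+k) > 0.79 and solve: k > (0.79·14 − 7)/(1 − 0.79) = 19.333.
The smallest integer exceeding 19.333 is 20.

k = 20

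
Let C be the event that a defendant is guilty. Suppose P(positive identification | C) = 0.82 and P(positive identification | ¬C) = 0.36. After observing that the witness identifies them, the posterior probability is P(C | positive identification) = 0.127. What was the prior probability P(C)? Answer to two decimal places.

P(C) = 0.06

Bayes' rule in odds form gives O(C|E) = O(C)·[P(E|C)/P(E|¬C)], hence O(C) = O(C|E)/LR.
Posterior odds = 0.127/(1−0.127) = 0.1455. LR = 0.82/0.36 = 2.2778.
Prior odds = 0.1455/2.2778 = 0.0639, so P(C) = 0.0639/(1+0.0639) ≈ 0.06.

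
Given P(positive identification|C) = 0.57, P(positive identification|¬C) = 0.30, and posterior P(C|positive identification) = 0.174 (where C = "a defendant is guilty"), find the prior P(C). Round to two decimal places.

In odds form, posterior odds = prior odds × likelihood ratio, so prior odds = posterior odds ÷ LR.
Posterior odds = 0.174/(1−0.174) = 0.2107. LR = 0.57/0.30 = 1.9000.
Prior odds = 0.2107/1.9000 = 0.1109, so P(C) = 0.1109/(1+0.1109) ≈ 0.10.

P(C) = 0.10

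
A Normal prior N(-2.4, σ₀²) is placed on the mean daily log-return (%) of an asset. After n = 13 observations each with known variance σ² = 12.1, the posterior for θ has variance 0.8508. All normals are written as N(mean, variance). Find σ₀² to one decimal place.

σ₀² = 9.9

Posterior precision equals prior precision plus data precision: 1/σ_n² = 1/σ₀² + n/σ².
So 1/σ₀² = 1/0.8508 − 13/12.1 = 1.175364 − 1.074380 = 0.100984.
Hence σ₀² = 1/0.100984 ≈ 9.9.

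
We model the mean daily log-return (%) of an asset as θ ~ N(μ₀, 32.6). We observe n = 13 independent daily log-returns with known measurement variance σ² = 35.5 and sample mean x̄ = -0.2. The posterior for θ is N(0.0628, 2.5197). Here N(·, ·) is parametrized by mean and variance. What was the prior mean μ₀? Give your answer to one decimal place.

The posterior mean is a precision-weighted average: μ_n = (τ₀μ₀ + τ_data·x̄)/(τ₀+τ_data), with τ₀=1/σ₀² and τ_data=n/σ².
Here τ₀ = 1/32.6 = 0.030675 and τ_data = 13/35.5 = 0.366197, so τ_n = 0.396872.
Rearranging for μ₀: μ₀ = (μ_n·τ_n − τ_data·x̄)/τ₀ = (0.0628·0.396872 − 0.366197·-0.2) / 0.030675 = 0.098163/0.030675 ≈ 3.2.

μ₀ = 3.2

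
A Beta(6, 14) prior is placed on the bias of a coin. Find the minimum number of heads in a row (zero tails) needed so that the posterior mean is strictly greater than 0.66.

k = 22

After k heads and 0 tails the posterior is Beta(6+k, 14), with mean (6+k)/(6+14+k).
Set (6+k)/(20+k) > 0.66 and solve: k > (0.66·20 − 6)/(1 − 0.66) = 21.176.
The smallest integer exceeding 21.176 is 22, and checking k=22: (28)/(42) = 0.6667 > 0.66.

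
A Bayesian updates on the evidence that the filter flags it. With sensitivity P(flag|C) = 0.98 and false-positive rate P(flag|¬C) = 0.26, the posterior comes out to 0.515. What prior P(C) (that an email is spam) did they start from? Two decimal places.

P(C) = 0.22

In odds form, posterior odds = prior odds × likelihood ratio, so prior odds = posterior odds ÷ LR.
Posterior odds = 0.515/(1−0.515) = 1.0619. LR = 0.98/0.26 = 3.7692.
Prior odds = 1.0619/3.7692 = 0.2817, so P(C) = 0.2817/(1+0.2817) ≈ 0.22.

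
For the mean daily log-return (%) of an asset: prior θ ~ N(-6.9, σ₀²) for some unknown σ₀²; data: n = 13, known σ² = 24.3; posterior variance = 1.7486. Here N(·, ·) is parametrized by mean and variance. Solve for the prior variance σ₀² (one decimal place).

Posterior precision equals prior precision plus data precision: 1/σ_n² = 1/σ₀² + n/σ².
So 1/σ₀² = 1/1.7486 − 13/24.3 = 0.571886 − 0.534979 = 0.036907.
Hence σ₀² = 1/0.036907 ≈ 27.1.

σ₀² = 27.1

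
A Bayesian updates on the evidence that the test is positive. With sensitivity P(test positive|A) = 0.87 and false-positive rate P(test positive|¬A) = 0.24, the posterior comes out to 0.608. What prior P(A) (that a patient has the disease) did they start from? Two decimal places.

P(A) = 0.30

Bayes' rule in odds form gives O(A|E) = O(A)·[P(E|A)/P(E|¬A)], hence O(A) = O(A|E)/LR.
Posterior odds = 0.608/(1−0.608) = 1.5510. LR = 0.87/0.24 = 3.6250.
Prior odds = 1.5510/3.6250 = 0.4279, so P(A) = 0.4279/(1+0.4279) ≈ 0.30.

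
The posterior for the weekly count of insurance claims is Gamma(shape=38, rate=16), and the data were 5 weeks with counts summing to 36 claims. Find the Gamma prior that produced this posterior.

Gamma(shape=2, rate=11)

A Gamma(α, β) prior (rate parametrization) on a Poisson rate with n observations summing to S gives posterior Gamma(α+S, β+n).
So α = 38 − 36 = 2 and β = 16 − 5 = 11.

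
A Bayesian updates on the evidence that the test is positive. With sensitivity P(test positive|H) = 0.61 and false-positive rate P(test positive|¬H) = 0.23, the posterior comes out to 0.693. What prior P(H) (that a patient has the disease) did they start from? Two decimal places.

P(H) = 0.46

Bayes' rule in odds form gives O(H|E) = O(H)·[P(E|H)/P(E|¬H)], hence O(H) = O(H|E)/LR.
Posterior odds = 0.693/(1−0.693) = 2.2573. LR = 0.61/0.23 = 2.6522.
Prior odds = 2.2573/2.6522 = 0.8511, so P(H) = 0.8511/(1+0.8511) ≈ 0.46.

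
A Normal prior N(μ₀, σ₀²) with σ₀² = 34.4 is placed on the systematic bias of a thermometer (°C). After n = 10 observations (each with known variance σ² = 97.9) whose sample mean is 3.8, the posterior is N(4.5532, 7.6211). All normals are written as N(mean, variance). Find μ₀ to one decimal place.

μ₀ = 7.2

With known observation variance, the Normal–Normal posterior has precision τ_n = τ₀ + n/σ² and mean μ_n = (τ₀μ₀ + (n/σ²)x̄)/τ_n.
Here τ₀ = 1/34.4 = 0.029070 and τ_data = 10/97.9 = 0.102145, so τ_n = 0.131215.
Rearranging for μ₀: μ₀ = (μ_n·τ_n − τ_data·x̄)/τ₀ = (4.5532·0.131215 − 0.102145·3.8) / 0.029070 = 0.209297/0.029070 ≈ 7.2.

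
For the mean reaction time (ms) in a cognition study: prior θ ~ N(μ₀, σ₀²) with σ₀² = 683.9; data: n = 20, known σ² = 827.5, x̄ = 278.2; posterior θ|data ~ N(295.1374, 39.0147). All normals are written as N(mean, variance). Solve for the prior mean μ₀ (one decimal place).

The posterior mean is a precision-weighted average: μ_n = (τ₀μ₀ + τ_data·x̄)/(τ₀+τ_data), with τ₀=1/σ₀² and τ_data=n/σ².
Here τ₀ = 1/683.9 = 0.001462 and τ_data = 20/827.5 = 0.024169, so τ_n = 0.025631.
Rearranging for μ₀: μ₀ = (μ_n·τ_n − τ_data·x̄)/τ₀ = (295.1374·0.025631 − 0.024169·278.2) / 0.001462 = 0.840851/0.001462 ≈ 575.1.

μ₀ = 575.1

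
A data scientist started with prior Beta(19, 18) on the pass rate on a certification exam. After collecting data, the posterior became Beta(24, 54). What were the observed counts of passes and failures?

5 passes and 36 failures

Beta is conjugate to the binomial likelihood: posterior = Beta(α+s, β+f).
Match parameters: s=24−19=5, f=54−18=36.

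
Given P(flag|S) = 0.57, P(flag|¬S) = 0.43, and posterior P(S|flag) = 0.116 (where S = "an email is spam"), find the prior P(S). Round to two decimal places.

P(S) = 0.09

Bayes' rule in odds form gives O(S|E) = O(S)·[P(E|S)/P(E|¬S)], hence O(S) = O(S|E)/LR.
Posterior odds = 0.116/(1−0.116) = 0.1312. LR = 0.57/0.43 = 1.3256.
Prior odds = 0.1312/1.3256 = 0.0990, so P(S) = 0.0990/(1+0.0990) ≈ 0.09.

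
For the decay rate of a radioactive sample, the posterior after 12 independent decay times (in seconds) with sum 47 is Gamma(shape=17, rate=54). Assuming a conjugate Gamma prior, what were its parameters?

Gamma(shape=5, rate=7)

Gamma–exponential conjugacy: posterior shape = α + n, posterior rate = β + Σtᵢ.
So α = 17 − 12 = 5 and β = 54 − 47 = 7.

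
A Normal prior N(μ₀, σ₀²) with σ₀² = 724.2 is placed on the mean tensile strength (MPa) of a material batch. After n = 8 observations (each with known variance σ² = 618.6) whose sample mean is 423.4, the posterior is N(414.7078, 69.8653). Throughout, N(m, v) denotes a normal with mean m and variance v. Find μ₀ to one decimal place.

With known observation variance, the Normal–Normal posterior has precision τ_n = τ₀ + n/σ² and mean μ_n = (τ₀μ₀ + (n/σ²)x̄)/τ_n.
Here τ₀ = 1/724.2 = 0.001381 and τ_data = 8/618.6 = 0.012932, so τ_n = 0.014313.
Rearranging for μ₀: μ₀ = (μ_n·τ_n − τ_data·x̄)/τ₀ = (414.7078·0.014313 − 0.012932·423.4) / 0.001381 = 0.460304/0.001381 ≈ 333.3.

μ₀ = 333.3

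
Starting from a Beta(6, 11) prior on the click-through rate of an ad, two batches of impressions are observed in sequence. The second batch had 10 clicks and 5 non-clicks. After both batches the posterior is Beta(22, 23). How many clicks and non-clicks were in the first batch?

Because Beta–binomial updating is additive in the counts, the combined data contributed (α_post−α_prior, β_post−β_prior) successes and failures.
Total across both batches: 22−6=16 clicks, 23−11=12 non-clicks.
Subtract the second batch: 16−10=6 clicks and 12−5=7 non-clicks.

6 clicks and 7 non-clicks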